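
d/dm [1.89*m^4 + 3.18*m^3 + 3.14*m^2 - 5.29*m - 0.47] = 7.56*m^3 + 9.54*m^2 + 6.28*m - 5.29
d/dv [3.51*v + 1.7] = 3.51000000000000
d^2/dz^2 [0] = 0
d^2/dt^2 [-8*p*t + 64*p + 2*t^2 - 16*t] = 4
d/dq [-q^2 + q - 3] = 1 - 2*q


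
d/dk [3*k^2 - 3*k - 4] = 6*k - 3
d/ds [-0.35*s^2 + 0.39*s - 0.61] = 0.39 - 0.7*s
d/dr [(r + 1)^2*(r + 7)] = 3*(r + 1)*(r + 5)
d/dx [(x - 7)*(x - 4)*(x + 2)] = 3*x^2 - 18*x + 6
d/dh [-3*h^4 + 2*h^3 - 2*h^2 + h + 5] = -12*h^3 + 6*h^2 - 4*h + 1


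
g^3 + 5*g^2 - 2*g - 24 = (g - 2)*(g + 3)*(g + 4)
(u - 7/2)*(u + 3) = u^2 - u/2 - 21/2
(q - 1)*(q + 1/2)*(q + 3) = q^3 + 5*q^2/2 - 2*q - 3/2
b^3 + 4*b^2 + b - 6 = (b - 1)*(b + 2)*(b + 3)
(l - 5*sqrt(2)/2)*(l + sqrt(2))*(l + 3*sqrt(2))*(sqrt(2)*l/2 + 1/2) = sqrt(2)*l^4/2 + 2*l^3 - 25*sqrt(2)*l^2/4 - 22*l - 15*sqrt(2)/2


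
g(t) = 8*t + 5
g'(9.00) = 8.00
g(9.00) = 77.00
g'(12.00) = 8.00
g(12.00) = 101.00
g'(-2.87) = 8.00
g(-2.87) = -17.96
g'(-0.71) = 8.00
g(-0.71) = -0.68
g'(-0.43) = 8.00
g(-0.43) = 1.56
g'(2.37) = 8.00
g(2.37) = 23.96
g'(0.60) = 8.00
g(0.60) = 9.80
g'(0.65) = 8.00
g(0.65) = 10.20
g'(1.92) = 8.00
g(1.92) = 20.36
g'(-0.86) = 8.00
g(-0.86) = -1.88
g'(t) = 8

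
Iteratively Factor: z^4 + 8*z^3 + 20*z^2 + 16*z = (z)*(z^3 + 8*z^2 + 20*z + 16) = z*(z + 2)*(z^2 + 6*z + 8) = z*(z + 2)^2*(z + 4)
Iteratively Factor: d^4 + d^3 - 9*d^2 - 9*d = (d + 3)*(d^3 - 2*d^2 - 3*d) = (d + 1)*(d + 3)*(d^2 - 3*d) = (d - 3)*(d + 1)*(d + 3)*(d)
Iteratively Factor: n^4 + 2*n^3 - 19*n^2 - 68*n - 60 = (n - 5)*(n^3 + 7*n^2 + 16*n + 12) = (n - 5)*(n + 2)*(n^2 + 5*n + 6) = (n - 5)*(n + 2)^2*(n + 3)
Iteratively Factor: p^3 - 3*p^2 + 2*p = (p - 2)*(p^2 - p) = (p - 2)*(p - 1)*(p)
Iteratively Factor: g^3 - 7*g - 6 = (g + 2)*(g^2 - 2*g - 3) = (g + 1)*(g + 2)*(g - 3)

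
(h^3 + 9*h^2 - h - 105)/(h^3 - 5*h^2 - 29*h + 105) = (h + 7)/(h - 7)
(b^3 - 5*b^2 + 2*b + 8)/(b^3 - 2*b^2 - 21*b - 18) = (b^2 - 6*b + 8)/(b^2 - 3*b - 18)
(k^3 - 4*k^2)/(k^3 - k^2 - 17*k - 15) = k^2*(4 - k)/(-k^3 + k^2 + 17*k + 15)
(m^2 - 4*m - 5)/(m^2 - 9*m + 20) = (m + 1)/(m - 4)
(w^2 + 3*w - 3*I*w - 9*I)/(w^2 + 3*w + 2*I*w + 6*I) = (w - 3*I)/(w + 2*I)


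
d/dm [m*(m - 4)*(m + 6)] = 3*m^2 + 4*m - 24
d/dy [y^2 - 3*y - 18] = 2*y - 3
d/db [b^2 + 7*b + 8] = 2*b + 7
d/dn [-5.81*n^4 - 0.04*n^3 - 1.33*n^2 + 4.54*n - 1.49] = -23.24*n^3 - 0.12*n^2 - 2.66*n + 4.54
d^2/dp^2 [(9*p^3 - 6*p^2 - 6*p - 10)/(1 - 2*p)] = 2*(-36*p^3 + 54*p^2 - 27*p + 58)/(8*p^3 - 12*p^2 + 6*p - 1)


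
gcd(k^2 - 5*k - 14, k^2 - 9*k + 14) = k - 7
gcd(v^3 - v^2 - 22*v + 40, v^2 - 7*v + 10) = v - 2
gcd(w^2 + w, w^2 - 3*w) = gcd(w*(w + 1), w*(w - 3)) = w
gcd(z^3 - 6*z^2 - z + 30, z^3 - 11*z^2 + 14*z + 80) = z^2 - 3*z - 10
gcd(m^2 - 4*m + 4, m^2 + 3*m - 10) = m - 2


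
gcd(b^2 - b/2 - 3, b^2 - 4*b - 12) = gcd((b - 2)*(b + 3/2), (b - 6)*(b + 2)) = 1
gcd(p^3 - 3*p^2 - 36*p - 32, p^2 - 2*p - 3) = p + 1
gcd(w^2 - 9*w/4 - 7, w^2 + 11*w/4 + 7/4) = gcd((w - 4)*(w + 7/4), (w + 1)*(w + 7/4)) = w + 7/4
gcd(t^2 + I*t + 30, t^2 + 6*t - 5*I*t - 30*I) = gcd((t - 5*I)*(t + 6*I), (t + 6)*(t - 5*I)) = t - 5*I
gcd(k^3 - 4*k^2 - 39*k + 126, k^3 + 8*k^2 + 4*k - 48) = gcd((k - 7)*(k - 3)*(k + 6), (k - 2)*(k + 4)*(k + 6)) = k + 6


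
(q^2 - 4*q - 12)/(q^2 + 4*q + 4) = (q - 6)/(q + 2)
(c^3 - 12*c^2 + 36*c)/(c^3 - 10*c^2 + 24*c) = (c - 6)/(c - 4)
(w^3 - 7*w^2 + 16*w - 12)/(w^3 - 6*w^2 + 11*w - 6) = (w - 2)/(w - 1)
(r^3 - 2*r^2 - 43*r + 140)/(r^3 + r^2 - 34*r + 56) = (r - 5)/(r - 2)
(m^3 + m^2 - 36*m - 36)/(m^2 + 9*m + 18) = (m^2 - 5*m - 6)/(m + 3)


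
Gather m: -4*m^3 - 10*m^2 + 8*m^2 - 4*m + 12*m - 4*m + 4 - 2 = -4*m^3 - 2*m^2 + 4*m + 2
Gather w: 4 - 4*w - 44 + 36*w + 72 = 32*w + 32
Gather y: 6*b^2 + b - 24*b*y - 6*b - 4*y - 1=6*b^2 - 5*b + y*(-24*b - 4) - 1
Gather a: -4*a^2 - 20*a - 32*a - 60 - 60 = -4*a^2 - 52*a - 120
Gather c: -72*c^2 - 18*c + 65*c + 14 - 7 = -72*c^2 + 47*c + 7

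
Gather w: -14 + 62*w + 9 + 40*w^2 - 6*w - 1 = 40*w^2 + 56*w - 6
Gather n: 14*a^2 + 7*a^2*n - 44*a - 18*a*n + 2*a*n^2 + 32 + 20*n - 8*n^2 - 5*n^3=14*a^2 - 44*a - 5*n^3 + n^2*(2*a - 8) + n*(7*a^2 - 18*a + 20) + 32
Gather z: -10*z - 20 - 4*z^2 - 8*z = -4*z^2 - 18*z - 20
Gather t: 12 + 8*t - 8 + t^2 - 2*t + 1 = t^2 + 6*t + 5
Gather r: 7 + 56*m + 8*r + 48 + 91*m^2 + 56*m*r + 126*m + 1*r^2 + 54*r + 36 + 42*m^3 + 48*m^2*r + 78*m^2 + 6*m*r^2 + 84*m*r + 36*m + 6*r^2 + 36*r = 42*m^3 + 169*m^2 + 218*m + r^2*(6*m + 7) + r*(48*m^2 + 140*m + 98) + 91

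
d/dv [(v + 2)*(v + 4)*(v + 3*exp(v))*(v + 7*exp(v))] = 10*v^3*exp(v) + 4*v^3 + 42*v^2*exp(2*v) + 90*v^2*exp(v) + 18*v^2 + 294*v*exp(2*v) + 200*v*exp(v) + 16*v + 462*exp(2*v) + 80*exp(v)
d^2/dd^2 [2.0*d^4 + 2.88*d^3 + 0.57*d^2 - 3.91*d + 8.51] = 24.0*d^2 + 17.28*d + 1.14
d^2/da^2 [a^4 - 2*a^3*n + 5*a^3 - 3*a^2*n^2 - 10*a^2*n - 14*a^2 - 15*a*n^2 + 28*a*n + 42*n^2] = 12*a^2 - 12*a*n + 30*a - 6*n^2 - 20*n - 28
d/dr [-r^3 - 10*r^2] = r*(-3*r - 20)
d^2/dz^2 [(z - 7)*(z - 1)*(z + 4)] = 6*z - 8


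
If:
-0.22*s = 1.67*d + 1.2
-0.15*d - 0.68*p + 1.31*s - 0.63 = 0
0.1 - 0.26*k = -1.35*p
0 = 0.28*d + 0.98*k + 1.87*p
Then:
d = -0.77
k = 0.26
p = -0.02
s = 0.38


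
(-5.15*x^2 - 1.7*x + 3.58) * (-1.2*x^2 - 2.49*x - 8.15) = 6.18*x^4 + 14.8635*x^3 + 41.9095*x^2 + 4.9408*x - 29.177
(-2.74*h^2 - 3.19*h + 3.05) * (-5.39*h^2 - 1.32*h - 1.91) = 14.7686*h^4 + 20.8109*h^3 - 6.9953*h^2 + 2.0669*h - 5.8255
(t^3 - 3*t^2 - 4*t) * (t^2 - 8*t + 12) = t^5 - 11*t^4 + 32*t^3 - 4*t^2 - 48*t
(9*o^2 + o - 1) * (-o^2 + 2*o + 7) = -9*o^4 + 17*o^3 + 66*o^2 + 5*o - 7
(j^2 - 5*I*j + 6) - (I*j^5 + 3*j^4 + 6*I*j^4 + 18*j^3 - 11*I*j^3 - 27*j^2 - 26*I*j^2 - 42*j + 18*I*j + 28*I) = -I*j^5 - 3*j^4 - 6*I*j^4 - 18*j^3 + 11*I*j^3 + 28*j^2 + 26*I*j^2 + 42*j - 23*I*j + 6 - 28*I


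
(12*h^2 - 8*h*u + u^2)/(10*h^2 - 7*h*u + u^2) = (-6*h + u)/(-5*h + u)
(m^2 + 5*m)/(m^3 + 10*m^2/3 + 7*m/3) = 3*(m + 5)/(3*m^2 + 10*m + 7)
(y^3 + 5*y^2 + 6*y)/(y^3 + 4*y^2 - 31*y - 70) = y*(y + 3)/(y^2 + 2*y - 35)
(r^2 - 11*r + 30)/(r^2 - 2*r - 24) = (r - 5)/(r + 4)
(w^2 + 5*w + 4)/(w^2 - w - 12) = (w^2 + 5*w + 4)/(w^2 - w - 12)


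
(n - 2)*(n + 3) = n^2 + n - 6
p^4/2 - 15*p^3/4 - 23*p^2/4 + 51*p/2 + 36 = (p/2 + 1)*(p - 8)*(p - 3)*(p + 3/2)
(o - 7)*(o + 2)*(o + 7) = o^3 + 2*o^2 - 49*o - 98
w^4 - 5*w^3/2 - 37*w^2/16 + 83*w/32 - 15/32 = (w - 3)*(w - 1/2)*(w - 1/4)*(w + 5/4)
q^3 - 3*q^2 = q^2*(q - 3)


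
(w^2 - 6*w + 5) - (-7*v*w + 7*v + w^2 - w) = 7*v*w - 7*v - 5*w + 5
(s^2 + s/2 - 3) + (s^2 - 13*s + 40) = 2*s^2 - 25*s/2 + 37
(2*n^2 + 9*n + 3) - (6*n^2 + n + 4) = -4*n^2 + 8*n - 1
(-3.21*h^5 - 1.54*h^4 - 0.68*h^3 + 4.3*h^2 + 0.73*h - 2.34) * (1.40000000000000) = -4.494*h^5 - 2.156*h^4 - 0.952*h^3 + 6.02*h^2 + 1.022*h - 3.276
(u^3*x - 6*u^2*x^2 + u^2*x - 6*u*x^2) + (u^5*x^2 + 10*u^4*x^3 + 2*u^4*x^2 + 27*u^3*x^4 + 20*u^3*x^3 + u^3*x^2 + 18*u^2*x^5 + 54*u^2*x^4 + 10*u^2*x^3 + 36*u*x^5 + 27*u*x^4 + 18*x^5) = u^5*x^2 + 10*u^4*x^3 + 2*u^4*x^2 + 27*u^3*x^4 + 20*u^3*x^3 + u^3*x^2 + u^3*x + 18*u^2*x^5 + 54*u^2*x^4 + 10*u^2*x^3 - 6*u^2*x^2 + u^2*x + 36*u*x^5 + 27*u*x^4 - 6*u*x^2 + 18*x^5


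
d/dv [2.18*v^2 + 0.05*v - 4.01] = 4.36*v + 0.05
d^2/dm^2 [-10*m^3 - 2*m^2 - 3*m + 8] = -60*m - 4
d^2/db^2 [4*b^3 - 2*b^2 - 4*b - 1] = 24*b - 4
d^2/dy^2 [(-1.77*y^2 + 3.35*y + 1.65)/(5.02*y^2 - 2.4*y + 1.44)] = (126.19276*y^3 + 326.253816*y^2 - 264.57408*y + 10.967616)/(126.506008*y^6 - 181.44288*y^5 + 195.611328*y^4 - 117.91872*y^3 + 56.111616*y^2 - 14.92992*y + 2.985984)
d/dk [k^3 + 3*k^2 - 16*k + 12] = 3*k^2 + 6*k - 16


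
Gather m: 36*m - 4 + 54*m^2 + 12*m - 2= 54*m^2 + 48*m - 6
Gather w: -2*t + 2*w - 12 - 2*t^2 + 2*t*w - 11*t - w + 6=-2*t^2 - 13*t + w*(2*t + 1) - 6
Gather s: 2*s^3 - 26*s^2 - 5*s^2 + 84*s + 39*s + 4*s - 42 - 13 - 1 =2*s^3 - 31*s^2 + 127*s - 56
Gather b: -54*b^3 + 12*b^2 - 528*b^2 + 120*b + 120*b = -54*b^3 - 516*b^2 + 240*b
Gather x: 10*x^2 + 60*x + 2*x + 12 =10*x^2 + 62*x + 12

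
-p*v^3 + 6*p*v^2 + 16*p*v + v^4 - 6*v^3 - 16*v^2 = v*(-p + v)*(v - 8)*(v + 2)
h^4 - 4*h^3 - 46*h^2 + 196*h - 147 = (h - 7)*(h - 3)*(h - 1)*(h + 7)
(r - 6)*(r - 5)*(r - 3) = r^3 - 14*r^2 + 63*r - 90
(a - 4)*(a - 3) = a^2 - 7*a + 12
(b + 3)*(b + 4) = b^2 + 7*b + 12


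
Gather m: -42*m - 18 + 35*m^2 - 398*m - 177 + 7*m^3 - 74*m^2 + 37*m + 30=7*m^3 - 39*m^2 - 403*m - 165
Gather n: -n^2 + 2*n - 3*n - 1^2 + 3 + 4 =-n^2 - n + 6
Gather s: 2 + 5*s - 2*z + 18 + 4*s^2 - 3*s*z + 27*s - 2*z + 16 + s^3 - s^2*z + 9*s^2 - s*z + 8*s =s^3 + s^2*(13 - z) + s*(40 - 4*z) - 4*z + 36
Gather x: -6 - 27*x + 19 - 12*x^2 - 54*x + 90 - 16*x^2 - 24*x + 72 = -28*x^2 - 105*x + 175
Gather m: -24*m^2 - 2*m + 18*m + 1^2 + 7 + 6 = -24*m^2 + 16*m + 14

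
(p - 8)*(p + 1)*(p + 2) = p^3 - 5*p^2 - 22*p - 16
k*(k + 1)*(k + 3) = k^3 + 4*k^2 + 3*k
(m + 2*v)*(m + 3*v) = m^2 + 5*m*v + 6*v^2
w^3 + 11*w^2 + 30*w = w*(w + 5)*(w + 6)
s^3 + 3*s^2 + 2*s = s*(s + 1)*(s + 2)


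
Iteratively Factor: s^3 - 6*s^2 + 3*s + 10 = (s - 2)*(s^2 - 4*s - 5) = (s - 5)*(s - 2)*(s + 1)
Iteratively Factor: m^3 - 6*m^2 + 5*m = (m)*(m^2 - 6*m + 5) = m*(m - 1)*(m - 5)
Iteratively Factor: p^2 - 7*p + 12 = (p - 4)*(p - 3)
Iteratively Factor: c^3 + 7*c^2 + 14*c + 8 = (c + 2)*(c^2 + 5*c + 4) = (c + 2)*(c + 4)*(c + 1)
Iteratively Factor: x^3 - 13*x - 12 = (x + 3)*(x^2 - 3*x - 4) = (x + 1)*(x + 3)*(x - 4)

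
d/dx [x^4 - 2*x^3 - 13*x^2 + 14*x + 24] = 4*x^3 - 6*x^2 - 26*x + 14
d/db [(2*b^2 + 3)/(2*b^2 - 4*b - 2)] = (-2*b^2 - 5*b + 3)/(b^4 - 4*b^3 + 2*b^2 + 4*b + 1)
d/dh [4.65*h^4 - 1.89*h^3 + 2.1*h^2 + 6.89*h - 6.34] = 18.6*h^3 - 5.67*h^2 + 4.2*h + 6.89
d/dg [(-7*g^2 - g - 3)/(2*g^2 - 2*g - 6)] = 4*g*(g + 6)/(g^4 - 2*g^3 - 5*g^2 + 6*g + 9)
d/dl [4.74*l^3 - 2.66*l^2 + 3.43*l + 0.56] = 14.22*l^2 - 5.32*l + 3.43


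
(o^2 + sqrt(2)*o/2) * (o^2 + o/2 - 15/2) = o^4 + o^3/2 + sqrt(2)*o^3/2 - 15*o^2/2 + sqrt(2)*o^2/4 - 15*sqrt(2)*o/4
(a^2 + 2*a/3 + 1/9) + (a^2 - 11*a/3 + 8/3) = 2*a^2 - 3*a + 25/9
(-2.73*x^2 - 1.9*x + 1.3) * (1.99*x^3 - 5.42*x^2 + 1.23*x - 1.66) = -5.4327*x^5 + 11.0156*x^4 + 9.5271*x^3 - 4.8512*x^2 + 4.753*x - 2.158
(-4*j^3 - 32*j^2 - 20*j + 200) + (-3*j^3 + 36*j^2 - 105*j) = -7*j^3 + 4*j^2 - 125*j + 200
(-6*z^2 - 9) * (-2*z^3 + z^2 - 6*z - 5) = 12*z^5 - 6*z^4 + 54*z^3 + 21*z^2 + 54*z + 45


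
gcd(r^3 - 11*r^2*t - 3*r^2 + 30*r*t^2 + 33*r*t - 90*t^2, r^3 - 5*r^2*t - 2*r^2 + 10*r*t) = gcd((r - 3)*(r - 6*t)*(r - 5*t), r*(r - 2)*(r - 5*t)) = r - 5*t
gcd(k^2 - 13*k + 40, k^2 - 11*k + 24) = k - 8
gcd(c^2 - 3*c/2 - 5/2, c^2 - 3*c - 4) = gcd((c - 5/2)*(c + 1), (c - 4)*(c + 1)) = c + 1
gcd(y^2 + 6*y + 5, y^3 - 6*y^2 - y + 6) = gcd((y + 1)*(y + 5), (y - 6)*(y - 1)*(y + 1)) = y + 1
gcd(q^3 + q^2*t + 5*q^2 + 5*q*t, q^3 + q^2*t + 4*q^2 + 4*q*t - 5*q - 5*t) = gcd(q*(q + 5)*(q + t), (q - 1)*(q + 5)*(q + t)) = q^2 + q*t + 5*q + 5*t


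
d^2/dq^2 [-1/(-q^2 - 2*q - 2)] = 2*(-q^2 - 2*q + 4*(q + 1)^2 - 2)/(q^2 + 2*q + 2)^3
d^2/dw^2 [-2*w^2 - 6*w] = -4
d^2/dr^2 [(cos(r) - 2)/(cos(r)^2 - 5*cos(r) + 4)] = (-9*(1 - cos(2*r))^2*cos(r)/4 + 3*(1 - cos(2*r))^2/4 + 115*cos(r)/2 - 4*cos(2*r) - 3*cos(3*r) + cos(5*r)/2 - 51)/((cos(r) - 4)^3*(cos(r) - 1)^3)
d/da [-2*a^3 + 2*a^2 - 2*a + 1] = -6*a^2 + 4*a - 2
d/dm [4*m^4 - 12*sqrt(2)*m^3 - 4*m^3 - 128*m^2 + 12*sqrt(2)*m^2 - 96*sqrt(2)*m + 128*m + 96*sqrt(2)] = 16*m^3 - 36*sqrt(2)*m^2 - 12*m^2 - 256*m + 24*sqrt(2)*m - 96*sqrt(2) + 128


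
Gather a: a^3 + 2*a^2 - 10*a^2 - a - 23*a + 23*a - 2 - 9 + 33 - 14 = a^3 - 8*a^2 - a + 8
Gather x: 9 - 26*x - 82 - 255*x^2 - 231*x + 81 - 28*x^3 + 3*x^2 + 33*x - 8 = -28*x^3 - 252*x^2 - 224*x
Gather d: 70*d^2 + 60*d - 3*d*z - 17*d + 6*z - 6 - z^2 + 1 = 70*d^2 + d*(43 - 3*z) - z^2 + 6*z - 5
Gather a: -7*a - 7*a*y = a*(-7*y - 7)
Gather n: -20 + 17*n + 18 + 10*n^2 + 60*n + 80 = 10*n^2 + 77*n + 78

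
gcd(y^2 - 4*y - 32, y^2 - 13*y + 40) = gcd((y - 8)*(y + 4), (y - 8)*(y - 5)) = y - 8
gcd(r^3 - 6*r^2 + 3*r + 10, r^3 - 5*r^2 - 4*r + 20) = r^2 - 7*r + 10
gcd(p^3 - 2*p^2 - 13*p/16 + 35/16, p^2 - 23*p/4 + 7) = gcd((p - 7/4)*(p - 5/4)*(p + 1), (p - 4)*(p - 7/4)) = p - 7/4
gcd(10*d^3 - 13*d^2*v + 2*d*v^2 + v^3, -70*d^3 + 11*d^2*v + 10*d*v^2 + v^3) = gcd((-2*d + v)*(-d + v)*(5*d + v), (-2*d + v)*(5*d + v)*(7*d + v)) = -10*d^2 + 3*d*v + v^2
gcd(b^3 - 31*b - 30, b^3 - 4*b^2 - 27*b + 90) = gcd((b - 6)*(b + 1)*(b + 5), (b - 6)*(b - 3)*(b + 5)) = b^2 - b - 30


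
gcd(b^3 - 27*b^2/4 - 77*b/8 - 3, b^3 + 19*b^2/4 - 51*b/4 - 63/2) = 1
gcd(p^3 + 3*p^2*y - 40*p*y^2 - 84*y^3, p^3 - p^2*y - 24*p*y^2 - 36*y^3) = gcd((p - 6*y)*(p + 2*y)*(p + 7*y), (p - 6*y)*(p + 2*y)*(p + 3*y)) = -p^2 + 4*p*y + 12*y^2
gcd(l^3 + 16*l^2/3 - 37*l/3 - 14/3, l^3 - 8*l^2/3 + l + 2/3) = l^2 - 5*l/3 - 2/3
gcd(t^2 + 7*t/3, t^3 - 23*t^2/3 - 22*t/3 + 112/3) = t + 7/3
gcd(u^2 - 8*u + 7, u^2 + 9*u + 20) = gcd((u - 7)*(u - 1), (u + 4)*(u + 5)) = 1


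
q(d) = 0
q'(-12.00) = 0.00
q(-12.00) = 0.00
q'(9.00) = 0.00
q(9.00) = 0.00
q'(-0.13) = 0.00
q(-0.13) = 0.00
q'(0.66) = 0.00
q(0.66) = 0.00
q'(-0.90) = 0.00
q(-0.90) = 0.00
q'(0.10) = 0.00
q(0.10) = 0.00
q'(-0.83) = 0.00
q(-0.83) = 0.00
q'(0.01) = 0.00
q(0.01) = 0.00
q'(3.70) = 0.00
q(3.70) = 0.00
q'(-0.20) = 0.00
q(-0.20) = 0.00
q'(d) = 0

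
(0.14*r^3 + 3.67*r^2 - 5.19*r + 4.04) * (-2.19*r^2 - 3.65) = -0.3066*r^5 - 8.0373*r^4 + 10.8551*r^3 - 22.2431*r^2 + 18.9435*r - 14.746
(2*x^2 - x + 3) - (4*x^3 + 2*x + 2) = -4*x^3 + 2*x^2 - 3*x + 1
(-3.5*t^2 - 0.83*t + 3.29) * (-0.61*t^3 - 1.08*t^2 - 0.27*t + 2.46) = 2.135*t^5 + 4.2863*t^4 - 0.1655*t^3 - 11.9391*t^2 - 2.9301*t + 8.0934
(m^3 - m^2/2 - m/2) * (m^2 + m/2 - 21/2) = m^5 - 45*m^3/4 + 5*m^2 + 21*m/4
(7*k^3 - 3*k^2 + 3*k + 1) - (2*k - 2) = 7*k^3 - 3*k^2 + k + 3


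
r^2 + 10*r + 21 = (r + 3)*(r + 7)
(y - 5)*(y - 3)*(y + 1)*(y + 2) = y^4 - 5*y^3 - 7*y^2 + 29*y + 30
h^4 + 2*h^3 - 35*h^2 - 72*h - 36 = (h - 6)*(h + 1)^2*(h + 6)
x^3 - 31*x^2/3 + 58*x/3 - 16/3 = (x - 8)*(x - 2)*(x - 1/3)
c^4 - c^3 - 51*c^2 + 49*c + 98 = (c - 7)*(c - 2)*(c + 1)*(c + 7)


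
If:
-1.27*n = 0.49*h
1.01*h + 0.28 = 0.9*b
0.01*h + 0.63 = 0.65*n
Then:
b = -2.40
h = -2.42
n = 0.93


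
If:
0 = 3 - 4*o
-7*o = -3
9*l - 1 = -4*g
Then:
No Solution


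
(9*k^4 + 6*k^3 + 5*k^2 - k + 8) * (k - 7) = 9*k^5 - 57*k^4 - 37*k^3 - 36*k^2 + 15*k - 56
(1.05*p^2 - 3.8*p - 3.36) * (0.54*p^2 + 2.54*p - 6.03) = 0.567*p^4 + 0.615*p^3 - 17.7979*p^2 + 14.3796*p + 20.2608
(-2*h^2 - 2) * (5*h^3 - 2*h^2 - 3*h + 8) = -10*h^5 + 4*h^4 - 4*h^3 - 12*h^2 + 6*h - 16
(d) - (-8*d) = 9*d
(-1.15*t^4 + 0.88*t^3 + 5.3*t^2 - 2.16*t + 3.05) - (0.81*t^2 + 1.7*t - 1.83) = -1.15*t^4 + 0.88*t^3 + 4.49*t^2 - 3.86*t + 4.88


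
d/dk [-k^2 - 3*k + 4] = -2*k - 3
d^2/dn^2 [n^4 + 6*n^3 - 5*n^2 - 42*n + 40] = 12*n^2 + 36*n - 10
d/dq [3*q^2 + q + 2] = 6*q + 1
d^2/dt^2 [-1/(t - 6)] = -2/(t - 6)^3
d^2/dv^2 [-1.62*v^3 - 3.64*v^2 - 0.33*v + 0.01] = -9.72*v - 7.28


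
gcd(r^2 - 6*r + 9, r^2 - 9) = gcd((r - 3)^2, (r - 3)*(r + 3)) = r - 3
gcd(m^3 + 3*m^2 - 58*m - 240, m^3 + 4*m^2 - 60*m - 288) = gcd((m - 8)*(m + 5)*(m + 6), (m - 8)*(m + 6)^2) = m^2 - 2*m - 48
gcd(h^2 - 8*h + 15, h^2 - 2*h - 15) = h - 5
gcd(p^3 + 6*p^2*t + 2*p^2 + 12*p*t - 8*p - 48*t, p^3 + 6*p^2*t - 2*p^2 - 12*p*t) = p^2 + 6*p*t - 2*p - 12*t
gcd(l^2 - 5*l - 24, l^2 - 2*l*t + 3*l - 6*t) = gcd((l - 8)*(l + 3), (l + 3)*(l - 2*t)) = l + 3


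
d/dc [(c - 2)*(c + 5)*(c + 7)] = 3*c^2 + 20*c + 11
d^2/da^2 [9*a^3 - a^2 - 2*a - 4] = 54*a - 2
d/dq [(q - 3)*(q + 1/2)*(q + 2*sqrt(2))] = 3*q^2 - 5*q + 4*sqrt(2)*q - 5*sqrt(2) - 3/2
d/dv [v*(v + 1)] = 2*v + 1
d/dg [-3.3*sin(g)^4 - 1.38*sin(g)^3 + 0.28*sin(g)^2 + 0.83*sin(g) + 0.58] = (-13.2*sin(g)^3 - 4.14*sin(g)^2 + 0.56*sin(g) + 0.83)*cos(g)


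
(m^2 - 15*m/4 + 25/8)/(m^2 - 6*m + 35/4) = (4*m - 5)/(2*(2*m - 7))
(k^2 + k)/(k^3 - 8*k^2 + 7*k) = (k + 1)/(k^2 - 8*k + 7)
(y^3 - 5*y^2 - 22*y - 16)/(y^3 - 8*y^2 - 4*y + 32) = (y + 1)/(y - 2)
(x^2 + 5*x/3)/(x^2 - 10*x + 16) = x*(3*x + 5)/(3*(x^2 - 10*x + 16))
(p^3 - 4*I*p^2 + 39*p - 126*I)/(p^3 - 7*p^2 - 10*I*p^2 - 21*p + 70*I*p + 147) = (p + 6*I)/(p - 7)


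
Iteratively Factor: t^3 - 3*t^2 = (t)*(t^2 - 3*t) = t*(t - 3)*(t)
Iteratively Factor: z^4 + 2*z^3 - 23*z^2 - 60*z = (z + 3)*(z^3 - z^2 - 20*z) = (z + 3)*(z + 4)*(z^2 - 5*z) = (z - 5)*(z + 3)*(z + 4)*(z)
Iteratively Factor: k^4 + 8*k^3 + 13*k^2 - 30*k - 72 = (k + 3)*(k^3 + 5*k^2 - 2*k - 24) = (k + 3)^2*(k^2 + 2*k - 8) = (k - 2)*(k + 3)^2*(k + 4)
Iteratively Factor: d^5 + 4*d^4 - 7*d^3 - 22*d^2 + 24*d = (d - 2)*(d^4 + 6*d^3 + 5*d^2 - 12*d) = (d - 2)*(d + 4)*(d^3 + 2*d^2 - 3*d) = (d - 2)*(d - 1)*(d + 4)*(d^2 + 3*d) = (d - 2)*(d - 1)*(d + 3)*(d + 4)*(d)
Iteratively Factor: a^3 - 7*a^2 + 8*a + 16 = (a - 4)*(a^2 - 3*a - 4) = (a - 4)^2*(a + 1)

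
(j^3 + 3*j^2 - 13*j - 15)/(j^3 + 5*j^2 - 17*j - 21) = (j + 5)/(j + 7)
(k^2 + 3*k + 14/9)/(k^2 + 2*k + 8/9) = (3*k + 7)/(3*k + 4)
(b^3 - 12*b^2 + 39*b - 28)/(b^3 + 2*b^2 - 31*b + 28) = (b - 7)/(b + 7)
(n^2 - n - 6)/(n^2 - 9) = (n + 2)/(n + 3)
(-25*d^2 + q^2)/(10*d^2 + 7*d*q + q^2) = (-5*d + q)/(2*d + q)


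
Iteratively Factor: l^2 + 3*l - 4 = (l + 4)*(l - 1)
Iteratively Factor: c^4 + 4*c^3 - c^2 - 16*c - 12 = (c + 1)*(c^3 + 3*c^2 - 4*c - 12) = (c - 2)*(c + 1)*(c^2 + 5*c + 6) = (c - 2)*(c + 1)*(c + 3)*(c + 2)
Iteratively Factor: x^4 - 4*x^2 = (x + 2)*(x^3 - 2*x^2) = (x - 2)*(x + 2)*(x^2) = x*(x - 2)*(x + 2)*(x)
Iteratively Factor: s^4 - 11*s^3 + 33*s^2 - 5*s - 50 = (s + 1)*(s^3 - 12*s^2 + 45*s - 50) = (s - 5)*(s + 1)*(s^2 - 7*s + 10) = (s - 5)^2*(s + 1)*(s - 2)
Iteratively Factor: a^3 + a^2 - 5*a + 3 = (a - 1)*(a^2 + 2*a - 3) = (a - 1)^2*(a + 3)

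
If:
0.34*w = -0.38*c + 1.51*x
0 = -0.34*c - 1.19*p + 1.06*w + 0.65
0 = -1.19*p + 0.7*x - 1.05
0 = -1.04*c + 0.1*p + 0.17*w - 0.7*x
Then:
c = -0.12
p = -1.16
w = -1.95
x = -0.47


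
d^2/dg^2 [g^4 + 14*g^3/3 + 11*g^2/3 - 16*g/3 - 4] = 12*g^2 + 28*g + 22/3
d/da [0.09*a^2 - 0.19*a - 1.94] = 0.18*a - 0.19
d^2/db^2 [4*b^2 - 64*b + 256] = 8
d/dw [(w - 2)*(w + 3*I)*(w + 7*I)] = 3*w^2 + w*(-4 + 20*I) - 21 - 20*I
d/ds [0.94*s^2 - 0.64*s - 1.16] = 1.88*s - 0.64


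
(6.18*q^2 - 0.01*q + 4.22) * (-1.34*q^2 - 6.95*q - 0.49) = -8.2812*q^4 - 42.9376*q^3 - 8.6135*q^2 - 29.3241*q - 2.0678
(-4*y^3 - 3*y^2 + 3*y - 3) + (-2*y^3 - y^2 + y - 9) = -6*y^3 - 4*y^2 + 4*y - 12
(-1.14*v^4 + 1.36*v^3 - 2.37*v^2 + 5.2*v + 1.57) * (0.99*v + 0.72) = -1.1286*v^5 + 0.5256*v^4 - 1.3671*v^3 + 3.4416*v^2 + 5.2983*v + 1.1304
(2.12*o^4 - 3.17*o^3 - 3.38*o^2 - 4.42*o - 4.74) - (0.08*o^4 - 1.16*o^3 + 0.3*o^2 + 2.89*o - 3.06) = 2.04*o^4 - 2.01*o^3 - 3.68*o^2 - 7.31*o - 1.68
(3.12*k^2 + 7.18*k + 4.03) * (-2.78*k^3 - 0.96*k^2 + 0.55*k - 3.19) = -8.6736*k^5 - 22.9556*k^4 - 16.3802*k^3 - 9.8726*k^2 - 20.6877*k - 12.8557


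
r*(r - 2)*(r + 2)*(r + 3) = r^4 + 3*r^3 - 4*r^2 - 12*r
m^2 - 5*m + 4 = (m - 4)*(m - 1)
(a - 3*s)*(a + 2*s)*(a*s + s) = a^3*s - a^2*s^2 + a^2*s - 6*a*s^3 - a*s^2 - 6*s^3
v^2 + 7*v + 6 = (v + 1)*(v + 6)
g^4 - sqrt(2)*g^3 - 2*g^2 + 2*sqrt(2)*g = g*(g - sqrt(2))^2*(g + sqrt(2))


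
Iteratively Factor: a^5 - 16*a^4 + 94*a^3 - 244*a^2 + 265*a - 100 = (a - 5)*(a^4 - 11*a^3 + 39*a^2 - 49*a + 20) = (a - 5)*(a - 4)*(a^3 - 7*a^2 + 11*a - 5) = (a - 5)*(a - 4)*(a - 1)*(a^2 - 6*a + 5) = (a - 5)*(a - 4)*(a - 1)^2*(a - 5)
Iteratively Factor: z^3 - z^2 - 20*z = (z)*(z^2 - z - 20) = z*(z - 5)*(z + 4)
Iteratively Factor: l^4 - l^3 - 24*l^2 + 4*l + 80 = (l + 4)*(l^3 - 5*l^2 - 4*l + 20) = (l + 2)*(l + 4)*(l^2 - 7*l + 10) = (l - 2)*(l + 2)*(l + 4)*(l - 5)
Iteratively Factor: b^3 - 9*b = (b)*(b^2 - 9) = b*(b + 3)*(b - 3)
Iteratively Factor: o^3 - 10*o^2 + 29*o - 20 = (o - 1)*(o^2 - 9*o + 20) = (o - 5)*(o - 1)*(o - 4)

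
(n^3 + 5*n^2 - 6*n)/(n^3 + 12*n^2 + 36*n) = (n - 1)/(n + 6)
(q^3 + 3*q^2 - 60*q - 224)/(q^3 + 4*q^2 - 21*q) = (q^2 - 4*q - 32)/(q*(q - 3))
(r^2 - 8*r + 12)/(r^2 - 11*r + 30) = (r - 2)/(r - 5)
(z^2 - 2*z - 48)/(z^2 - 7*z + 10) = (z^2 - 2*z - 48)/(z^2 - 7*z + 10)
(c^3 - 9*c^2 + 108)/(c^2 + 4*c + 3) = (c^2 - 12*c + 36)/(c + 1)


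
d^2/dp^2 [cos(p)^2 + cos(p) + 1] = -cos(p) - 2*cos(2*p)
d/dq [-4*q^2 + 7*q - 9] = 7 - 8*q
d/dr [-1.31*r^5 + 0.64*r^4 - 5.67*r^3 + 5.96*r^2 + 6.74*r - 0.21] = -6.55*r^4 + 2.56*r^3 - 17.01*r^2 + 11.92*r + 6.74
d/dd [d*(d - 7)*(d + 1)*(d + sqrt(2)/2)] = 4*d^3 - 18*d^2 + 3*sqrt(2)*d^2/2 - 14*d - 6*sqrt(2)*d - 7*sqrt(2)/2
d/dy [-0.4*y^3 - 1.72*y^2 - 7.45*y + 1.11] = -1.2*y^2 - 3.44*y - 7.45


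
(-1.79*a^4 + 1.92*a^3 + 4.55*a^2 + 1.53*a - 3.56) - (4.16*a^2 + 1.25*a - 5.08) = -1.79*a^4 + 1.92*a^3 + 0.39*a^2 + 0.28*a + 1.52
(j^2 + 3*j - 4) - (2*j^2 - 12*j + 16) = -j^2 + 15*j - 20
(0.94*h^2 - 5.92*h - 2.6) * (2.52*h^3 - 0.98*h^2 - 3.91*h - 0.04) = 2.3688*h^5 - 15.8396*h^4 - 4.4258*h^3 + 25.6576*h^2 + 10.4028*h + 0.104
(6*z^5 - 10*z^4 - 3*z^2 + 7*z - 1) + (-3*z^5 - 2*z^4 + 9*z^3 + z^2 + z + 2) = 3*z^5 - 12*z^4 + 9*z^3 - 2*z^2 + 8*z + 1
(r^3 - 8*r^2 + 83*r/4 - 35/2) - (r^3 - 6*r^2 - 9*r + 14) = -2*r^2 + 119*r/4 - 63/2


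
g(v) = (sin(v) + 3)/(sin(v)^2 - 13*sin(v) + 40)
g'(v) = (-2*sin(v)*cos(v) + 13*cos(v))*(sin(v) + 3)/(sin(v)^2 - 13*sin(v) + 40)^2 + cos(v)/(sin(v)^2 - 13*sin(v) + 40)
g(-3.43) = 0.09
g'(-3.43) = -0.06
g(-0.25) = 0.06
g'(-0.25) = 0.04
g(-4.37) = 0.14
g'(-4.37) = -0.03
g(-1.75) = 0.04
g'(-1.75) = -0.01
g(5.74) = 0.05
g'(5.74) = 0.03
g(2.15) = 0.13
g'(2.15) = -0.05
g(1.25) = 0.14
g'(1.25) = 0.03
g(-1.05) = 0.04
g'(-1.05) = 0.02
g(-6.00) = 0.09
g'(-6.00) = 0.06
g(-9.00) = 0.06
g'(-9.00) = -0.04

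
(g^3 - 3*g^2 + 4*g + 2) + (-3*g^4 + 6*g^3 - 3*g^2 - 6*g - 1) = -3*g^4 + 7*g^3 - 6*g^2 - 2*g + 1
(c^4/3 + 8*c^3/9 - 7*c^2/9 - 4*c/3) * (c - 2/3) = c^5/3 + 2*c^4/3 - 37*c^3/27 - 22*c^2/27 + 8*c/9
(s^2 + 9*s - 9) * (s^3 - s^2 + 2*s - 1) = s^5 + 8*s^4 - 16*s^3 + 26*s^2 - 27*s + 9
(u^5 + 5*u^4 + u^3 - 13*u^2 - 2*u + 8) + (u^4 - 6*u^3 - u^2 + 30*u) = u^5 + 6*u^4 - 5*u^3 - 14*u^2 + 28*u + 8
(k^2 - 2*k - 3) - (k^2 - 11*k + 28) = 9*k - 31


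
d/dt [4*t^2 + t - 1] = 8*t + 1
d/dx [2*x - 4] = 2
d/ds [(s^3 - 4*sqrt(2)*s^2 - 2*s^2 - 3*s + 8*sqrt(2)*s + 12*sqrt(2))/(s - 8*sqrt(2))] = 2*(s^3 - 14*sqrt(2)*s^2 - s^2 + 16*sqrt(2)*s + 64*s - 64 + 6*sqrt(2))/(s^2 - 16*sqrt(2)*s + 128)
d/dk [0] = 0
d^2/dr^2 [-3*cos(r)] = 3*cos(r)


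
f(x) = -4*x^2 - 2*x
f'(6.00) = -50.00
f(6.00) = -156.00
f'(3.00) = -26.00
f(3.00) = -42.00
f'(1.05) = -10.40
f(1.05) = -6.51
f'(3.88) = -33.04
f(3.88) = -67.98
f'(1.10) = -10.80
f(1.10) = -7.04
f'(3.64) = -31.12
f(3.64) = -60.28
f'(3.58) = -30.64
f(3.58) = -58.43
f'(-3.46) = 25.68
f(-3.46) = -40.97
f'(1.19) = -11.52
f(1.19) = -8.04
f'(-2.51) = 18.08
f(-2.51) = -20.18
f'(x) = -8*x - 2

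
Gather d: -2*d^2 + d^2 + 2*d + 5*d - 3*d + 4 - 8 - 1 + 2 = -d^2 + 4*d - 3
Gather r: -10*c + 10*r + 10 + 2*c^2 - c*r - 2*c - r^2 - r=2*c^2 - 12*c - r^2 + r*(9 - c) + 10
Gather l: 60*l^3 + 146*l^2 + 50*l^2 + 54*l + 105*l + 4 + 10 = 60*l^3 + 196*l^2 + 159*l + 14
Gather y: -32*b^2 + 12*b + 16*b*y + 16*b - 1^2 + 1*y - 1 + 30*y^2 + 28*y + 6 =-32*b^2 + 28*b + 30*y^2 + y*(16*b + 29) + 4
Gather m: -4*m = -4*m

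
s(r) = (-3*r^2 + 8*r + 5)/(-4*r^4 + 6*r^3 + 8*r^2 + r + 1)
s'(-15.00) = 0.00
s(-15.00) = 0.00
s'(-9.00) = 0.00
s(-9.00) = 0.01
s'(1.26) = -0.62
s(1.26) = 0.61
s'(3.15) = 0.10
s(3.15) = -0.00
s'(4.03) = 0.00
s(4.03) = 0.02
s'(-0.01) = 3.92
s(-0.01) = 4.97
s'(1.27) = -0.60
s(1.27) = 0.61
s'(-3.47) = 0.05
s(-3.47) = 0.08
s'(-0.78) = 54.26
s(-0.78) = -4.04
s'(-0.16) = 12.44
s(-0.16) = 3.58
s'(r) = (8 - 6*r)/(-4*r^4 + 6*r^3 + 8*r^2 + r + 1) + (-3*r^2 + 8*r + 5)*(16*r^3 - 18*r^2 - 16*r - 1)/(-4*r^4 + 6*r^3 + 8*r^2 + r + 1)^2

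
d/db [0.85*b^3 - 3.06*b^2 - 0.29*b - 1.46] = 2.55*b^2 - 6.12*b - 0.29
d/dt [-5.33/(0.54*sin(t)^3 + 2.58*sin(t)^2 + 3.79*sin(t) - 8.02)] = (8.6346*sin(t)^2 + 27.5028*sin(t) + 20.2007)*cos(t)/(0.54*sin(t)^3 + 2.58*sin(t)^2 + 3.79*sin(t) - 8.02)^2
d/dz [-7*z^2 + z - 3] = 1 - 14*z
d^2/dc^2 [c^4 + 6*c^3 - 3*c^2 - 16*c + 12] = 12*c^2 + 36*c - 6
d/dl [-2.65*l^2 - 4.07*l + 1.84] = -5.3*l - 4.07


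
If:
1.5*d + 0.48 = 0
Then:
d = -0.32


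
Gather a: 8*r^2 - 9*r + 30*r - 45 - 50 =8*r^2 + 21*r - 95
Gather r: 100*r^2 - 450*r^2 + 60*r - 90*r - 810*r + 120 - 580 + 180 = -350*r^2 - 840*r - 280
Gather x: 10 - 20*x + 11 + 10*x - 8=13 - 10*x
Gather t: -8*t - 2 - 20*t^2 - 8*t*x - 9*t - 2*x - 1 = -20*t^2 + t*(-8*x - 17) - 2*x - 3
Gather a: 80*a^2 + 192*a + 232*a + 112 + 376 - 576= 80*a^2 + 424*a - 88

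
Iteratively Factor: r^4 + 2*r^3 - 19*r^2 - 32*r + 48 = (r - 1)*(r^3 + 3*r^2 - 16*r - 48) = (r - 4)*(r - 1)*(r^2 + 7*r + 12) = (r - 4)*(r - 1)*(r + 4)*(r + 3)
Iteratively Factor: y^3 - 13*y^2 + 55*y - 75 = (y - 5)*(y^2 - 8*y + 15) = (y - 5)*(y - 3)*(y - 5)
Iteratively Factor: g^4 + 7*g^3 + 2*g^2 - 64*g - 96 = (g + 4)*(g^3 + 3*g^2 - 10*g - 24) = (g - 3)*(g + 4)*(g^2 + 6*g + 8) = (g - 3)*(g + 4)^2*(g + 2)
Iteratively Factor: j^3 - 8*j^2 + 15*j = (j - 3)*(j^2 - 5*j) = (j - 5)*(j - 3)*(j)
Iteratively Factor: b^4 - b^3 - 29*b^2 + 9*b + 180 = (b + 4)*(b^3 - 5*b^2 - 9*b + 45) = (b + 3)*(b + 4)*(b^2 - 8*b + 15) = (b - 3)*(b + 3)*(b + 4)*(b - 5)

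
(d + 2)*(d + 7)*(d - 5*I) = d^3 + 9*d^2 - 5*I*d^2 + 14*d - 45*I*d - 70*I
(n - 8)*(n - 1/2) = n^2 - 17*n/2 + 4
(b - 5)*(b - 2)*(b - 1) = b^3 - 8*b^2 + 17*b - 10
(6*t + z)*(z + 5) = 6*t*z + 30*t + z^2 + 5*z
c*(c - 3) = c^2 - 3*c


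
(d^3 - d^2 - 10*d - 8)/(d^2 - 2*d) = (d^3 - d^2 - 10*d - 8)/(d*(d - 2))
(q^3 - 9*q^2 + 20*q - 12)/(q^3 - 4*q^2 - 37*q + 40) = (q^2 - 8*q + 12)/(q^2 - 3*q - 40)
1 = 1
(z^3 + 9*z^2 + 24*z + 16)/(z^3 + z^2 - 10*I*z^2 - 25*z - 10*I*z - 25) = (z^2 + 8*z + 16)/(z^2 - 10*I*z - 25)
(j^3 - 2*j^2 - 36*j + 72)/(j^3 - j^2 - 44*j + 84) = (j + 6)/(j + 7)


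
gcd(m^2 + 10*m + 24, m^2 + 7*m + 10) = 1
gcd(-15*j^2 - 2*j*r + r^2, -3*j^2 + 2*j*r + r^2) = 3*j + r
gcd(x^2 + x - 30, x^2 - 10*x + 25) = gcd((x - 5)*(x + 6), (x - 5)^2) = x - 5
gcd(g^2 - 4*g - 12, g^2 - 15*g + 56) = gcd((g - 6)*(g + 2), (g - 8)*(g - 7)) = 1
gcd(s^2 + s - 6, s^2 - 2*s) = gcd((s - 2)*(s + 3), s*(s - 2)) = s - 2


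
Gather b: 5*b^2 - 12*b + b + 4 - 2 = 5*b^2 - 11*b + 2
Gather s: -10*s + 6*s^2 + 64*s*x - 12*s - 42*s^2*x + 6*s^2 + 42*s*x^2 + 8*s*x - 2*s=s^2*(12 - 42*x) + s*(42*x^2 + 72*x - 24)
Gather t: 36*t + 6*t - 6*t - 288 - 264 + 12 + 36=36*t - 504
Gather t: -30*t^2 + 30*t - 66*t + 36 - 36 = -30*t^2 - 36*t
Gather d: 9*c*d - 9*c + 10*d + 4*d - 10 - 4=-9*c + d*(9*c + 14) - 14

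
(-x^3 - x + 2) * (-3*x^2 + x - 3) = 3*x^5 - x^4 + 6*x^3 - 7*x^2 + 5*x - 6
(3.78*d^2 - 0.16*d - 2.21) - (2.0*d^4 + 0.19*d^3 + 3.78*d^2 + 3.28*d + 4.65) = -2.0*d^4 - 0.19*d^3 - 3.44*d - 6.86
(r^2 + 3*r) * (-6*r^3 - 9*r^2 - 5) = -6*r^5 - 27*r^4 - 27*r^3 - 5*r^2 - 15*r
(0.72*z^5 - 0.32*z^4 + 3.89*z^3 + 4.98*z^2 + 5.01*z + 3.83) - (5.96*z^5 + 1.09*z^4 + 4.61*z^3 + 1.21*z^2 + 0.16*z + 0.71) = -5.24*z^5 - 1.41*z^4 - 0.72*z^3 + 3.77*z^2 + 4.85*z + 3.12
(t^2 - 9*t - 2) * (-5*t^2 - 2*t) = -5*t^4 + 43*t^3 + 28*t^2 + 4*t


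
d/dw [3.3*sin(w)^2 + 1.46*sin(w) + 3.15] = (6.6*sin(w) + 1.46)*cos(w)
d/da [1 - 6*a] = -6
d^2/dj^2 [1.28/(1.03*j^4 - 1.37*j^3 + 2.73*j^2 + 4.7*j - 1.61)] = ((-15.8208*j^2 + 10.5216*j - 6.9888)*(1.03*j^4 - 1.37*j^3 + 2.73*j^2 + 4.7*j - 1.61) + 1.28*(4.12*j^3 - 4.11*j^2 + 5.46*j + 4.7)*(8.24*j^3 - 8.22*j^2 + 10.92*j + 9.4))/(1.03*j^4 - 1.37*j^3 + 2.73*j^2 + 4.7*j - 1.61)^3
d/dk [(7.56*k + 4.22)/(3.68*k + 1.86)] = (-5.40224*k - 2.73048)/(3.68*k + 1.86)^3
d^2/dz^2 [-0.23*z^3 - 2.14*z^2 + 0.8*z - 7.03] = -1.38*z - 4.28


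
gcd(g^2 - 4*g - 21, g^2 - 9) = g + 3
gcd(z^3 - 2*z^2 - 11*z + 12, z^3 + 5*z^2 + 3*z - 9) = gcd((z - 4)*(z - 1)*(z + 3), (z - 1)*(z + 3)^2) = z^2 + 2*z - 3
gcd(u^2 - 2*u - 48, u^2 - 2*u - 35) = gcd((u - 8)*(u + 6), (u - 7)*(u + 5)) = 1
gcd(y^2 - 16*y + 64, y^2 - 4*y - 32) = y - 8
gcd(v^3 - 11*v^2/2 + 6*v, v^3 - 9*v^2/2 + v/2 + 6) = v^2 - 11*v/2 + 6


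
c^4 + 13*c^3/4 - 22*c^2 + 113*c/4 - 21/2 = (c - 2)*(c - 1)*(c - 3/4)*(c + 7)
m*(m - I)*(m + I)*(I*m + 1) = I*m^4 + m^3 + I*m^2 + m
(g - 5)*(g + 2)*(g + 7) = g^3 + 4*g^2 - 31*g - 70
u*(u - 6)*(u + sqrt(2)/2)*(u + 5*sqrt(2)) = u^4 - 6*u^3 + 11*sqrt(2)*u^3/2 - 33*sqrt(2)*u^2 + 5*u^2 - 30*u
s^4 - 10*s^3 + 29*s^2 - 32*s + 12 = (s - 6)*(s - 2)*(s - 1)^2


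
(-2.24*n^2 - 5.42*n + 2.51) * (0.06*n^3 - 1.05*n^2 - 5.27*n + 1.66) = -0.1344*n^5 + 2.0268*n^4 + 17.6464*n^3 + 22.2095*n^2 - 22.2249*n + 4.1666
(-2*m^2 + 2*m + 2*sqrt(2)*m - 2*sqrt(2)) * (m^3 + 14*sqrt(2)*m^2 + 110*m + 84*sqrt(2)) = -2*m^5 - 26*sqrt(2)*m^4 + 2*m^4 - 164*m^3 + 26*sqrt(2)*m^3 + 52*sqrt(2)*m^2 + 164*m^2 - 52*sqrt(2)*m + 336*m - 336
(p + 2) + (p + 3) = 2*p + 5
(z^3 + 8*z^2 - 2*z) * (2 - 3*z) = -3*z^4 - 22*z^3 + 22*z^2 - 4*z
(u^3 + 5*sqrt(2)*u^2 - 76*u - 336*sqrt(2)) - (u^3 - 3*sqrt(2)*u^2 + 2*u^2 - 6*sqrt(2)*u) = -2*u^2 + 8*sqrt(2)*u^2 - 76*u + 6*sqrt(2)*u - 336*sqrt(2)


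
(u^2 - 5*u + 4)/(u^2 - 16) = (u - 1)/(u + 4)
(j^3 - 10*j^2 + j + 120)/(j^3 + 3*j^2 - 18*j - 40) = (j^3 - 10*j^2 + j + 120)/(j^3 + 3*j^2 - 18*j - 40)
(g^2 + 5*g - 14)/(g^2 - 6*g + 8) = (g + 7)/(g - 4)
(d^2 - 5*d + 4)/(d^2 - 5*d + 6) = (d^2 - 5*d + 4)/(d^2 - 5*d + 6)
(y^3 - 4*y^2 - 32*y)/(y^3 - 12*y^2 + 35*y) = (y^2 - 4*y - 32)/(y^2 - 12*y + 35)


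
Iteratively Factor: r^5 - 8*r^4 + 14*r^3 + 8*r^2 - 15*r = (r - 5)*(r^4 - 3*r^3 - r^2 + 3*r) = (r - 5)*(r - 1)*(r^3 - 2*r^2 - 3*r) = r*(r - 5)*(r - 1)*(r^2 - 2*r - 3) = r*(r - 5)*(r - 1)*(r + 1)*(r - 3)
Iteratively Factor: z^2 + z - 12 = (z + 4)*(z - 3)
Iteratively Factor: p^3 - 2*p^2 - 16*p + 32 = (p - 2)*(p^2 - 16) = (p - 4)*(p - 2)*(p + 4)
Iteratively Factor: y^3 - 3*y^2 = (y)*(y^2 - 3*y) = y*(y - 3)*(y)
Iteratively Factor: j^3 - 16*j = (j + 4)*(j^2 - 4*j) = j*(j + 4)*(j - 4)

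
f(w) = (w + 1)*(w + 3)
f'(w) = 2*w + 4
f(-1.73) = -0.93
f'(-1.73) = 0.54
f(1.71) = 12.76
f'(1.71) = 7.42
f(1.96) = 14.68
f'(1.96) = 7.92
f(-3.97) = 2.88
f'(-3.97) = -3.94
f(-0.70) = 0.69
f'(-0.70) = 2.60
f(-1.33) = -0.55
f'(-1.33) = 1.34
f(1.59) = 11.89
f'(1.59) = 7.18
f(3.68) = 31.26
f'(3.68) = 11.36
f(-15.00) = 168.00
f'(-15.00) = -26.00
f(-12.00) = 99.00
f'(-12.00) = -20.00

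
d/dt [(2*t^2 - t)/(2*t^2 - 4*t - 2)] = (-3*t^2 - 4*t + 1)/(2*(t^4 - 4*t^3 + 2*t^2 + 4*t + 1))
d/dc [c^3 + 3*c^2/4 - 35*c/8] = 3*c^2 + 3*c/2 - 35/8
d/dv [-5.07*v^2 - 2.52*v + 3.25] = -10.14*v - 2.52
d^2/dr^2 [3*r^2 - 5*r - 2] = 6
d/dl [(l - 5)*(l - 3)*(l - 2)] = 3*l^2 - 20*l + 31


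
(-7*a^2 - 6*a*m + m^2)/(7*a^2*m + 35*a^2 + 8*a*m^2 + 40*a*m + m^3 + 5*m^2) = (-7*a + m)/(7*a*m + 35*a + m^2 + 5*m)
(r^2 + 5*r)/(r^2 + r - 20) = r/(r - 4)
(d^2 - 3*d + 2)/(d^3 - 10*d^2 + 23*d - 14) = 1/(d - 7)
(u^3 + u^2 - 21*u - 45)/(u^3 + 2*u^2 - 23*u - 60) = (u + 3)/(u + 4)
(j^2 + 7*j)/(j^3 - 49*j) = 1/(j - 7)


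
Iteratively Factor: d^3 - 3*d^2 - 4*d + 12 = (d + 2)*(d^2 - 5*d + 6) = (d - 3)*(d + 2)*(d - 2)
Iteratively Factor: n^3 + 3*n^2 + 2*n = (n)*(n^2 + 3*n + 2) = n*(n + 2)*(n + 1)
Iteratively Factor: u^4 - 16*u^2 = (u - 4)*(u^3 + 4*u^2) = u*(u - 4)*(u^2 + 4*u) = u^2*(u - 4)*(u + 4)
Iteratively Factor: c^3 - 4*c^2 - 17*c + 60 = (c - 5)*(c^2 + c - 12) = (c - 5)*(c - 3)*(c + 4)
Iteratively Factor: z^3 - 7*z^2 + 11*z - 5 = (z - 5)*(z^2 - 2*z + 1) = (z - 5)*(z - 1)*(z - 1)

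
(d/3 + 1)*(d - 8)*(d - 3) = d^3/3 - 8*d^2/3 - 3*d + 24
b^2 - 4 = (b - 2)*(b + 2)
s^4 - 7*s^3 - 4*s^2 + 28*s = s*(s - 7)*(s - 2)*(s + 2)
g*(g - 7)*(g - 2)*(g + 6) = g^4 - 3*g^3 - 40*g^2 + 84*g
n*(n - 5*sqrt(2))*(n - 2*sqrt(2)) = n^3 - 7*sqrt(2)*n^2 + 20*n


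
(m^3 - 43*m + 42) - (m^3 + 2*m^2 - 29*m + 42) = -2*m^2 - 14*m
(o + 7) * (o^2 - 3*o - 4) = o^3 + 4*o^2 - 25*o - 28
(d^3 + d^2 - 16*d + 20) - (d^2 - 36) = d^3 - 16*d + 56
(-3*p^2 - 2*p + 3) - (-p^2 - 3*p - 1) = -2*p^2 + p + 4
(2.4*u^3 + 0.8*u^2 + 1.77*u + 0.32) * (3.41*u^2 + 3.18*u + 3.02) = 8.184*u^5 + 10.36*u^4 + 15.8277*u^3 + 9.1358*u^2 + 6.363*u + 0.9664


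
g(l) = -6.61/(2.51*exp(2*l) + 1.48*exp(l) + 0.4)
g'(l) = -6.61*(-5.02*exp(2*l) - 1.48*exp(l))/(2.51*exp(2*l) + 1.48*exp(l) + 0.4)^2 = (33.1822*exp(l) + 9.7828)*exp(l)/(2.51*exp(2*l) + 1.48*exp(l) + 0.4)^2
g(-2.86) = -13.41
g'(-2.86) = 2.75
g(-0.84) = -4.39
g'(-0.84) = 4.58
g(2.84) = -0.01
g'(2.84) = 0.02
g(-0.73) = -3.90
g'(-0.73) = 4.32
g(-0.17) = -1.92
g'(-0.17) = 2.70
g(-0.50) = -2.98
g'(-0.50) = 3.68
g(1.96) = -0.05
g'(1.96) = 0.09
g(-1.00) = -5.15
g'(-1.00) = 4.91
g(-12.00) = -16.52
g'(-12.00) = 0.00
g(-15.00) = -16.52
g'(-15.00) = 0.00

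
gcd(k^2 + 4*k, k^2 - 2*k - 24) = k + 4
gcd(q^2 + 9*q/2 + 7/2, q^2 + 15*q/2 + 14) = q + 7/2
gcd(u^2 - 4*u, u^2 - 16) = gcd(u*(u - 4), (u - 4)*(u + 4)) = u - 4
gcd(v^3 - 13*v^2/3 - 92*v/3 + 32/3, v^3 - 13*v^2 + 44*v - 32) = v - 8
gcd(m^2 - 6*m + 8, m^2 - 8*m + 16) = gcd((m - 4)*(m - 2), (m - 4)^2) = m - 4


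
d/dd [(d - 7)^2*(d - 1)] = 3*(d - 7)*(d - 3)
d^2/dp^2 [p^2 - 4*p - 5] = 2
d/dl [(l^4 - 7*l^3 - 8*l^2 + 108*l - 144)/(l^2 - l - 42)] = 2*(l^5 - 5*l^4 - 77*l^3 + 391*l^2 + 480*l - 2340)/(l^4 - 2*l^3 - 83*l^2 + 84*l + 1764)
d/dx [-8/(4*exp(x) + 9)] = 32*exp(x)/(4*exp(x) + 9)^2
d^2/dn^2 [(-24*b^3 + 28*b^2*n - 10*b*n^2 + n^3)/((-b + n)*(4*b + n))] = b^2*(272*b^3 - 336*b^2*n + 456*b*n^2 - 142*n^3)/(64*b^6 - 144*b^5*n + 60*b^4*n^2 + 45*b^3*n^3 - 15*b^2*n^4 - 9*b*n^5 - n^6)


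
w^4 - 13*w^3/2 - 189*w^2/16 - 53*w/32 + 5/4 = (w - 8)*(w - 1/4)*(w + 1/2)*(w + 5/4)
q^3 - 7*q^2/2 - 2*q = q*(q - 4)*(q + 1/2)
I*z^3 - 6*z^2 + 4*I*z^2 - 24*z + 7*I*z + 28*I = (z + 4)*(z + 7*I)*(I*z + 1)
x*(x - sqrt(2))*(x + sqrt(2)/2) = x^3 - sqrt(2)*x^2/2 - x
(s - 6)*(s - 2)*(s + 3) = s^3 - 5*s^2 - 12*s + 36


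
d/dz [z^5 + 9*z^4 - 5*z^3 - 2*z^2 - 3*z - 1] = 5*z^4 + 36*z^3 - 15*z^2 - 4*z - 3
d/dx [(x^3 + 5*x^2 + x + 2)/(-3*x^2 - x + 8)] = (-3*x^4 - 2*x^3 + 22*x^2 + 92*x + 10)/(9*x^4 + 6*x^3 - 47*x^2 - 16*x + 64)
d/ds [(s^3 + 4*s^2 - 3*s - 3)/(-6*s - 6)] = s*(-2*s^2 - 7*s - 8)/(6*(s^2 + 2*s + 1))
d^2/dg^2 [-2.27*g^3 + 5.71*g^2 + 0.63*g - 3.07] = 11.42 - 13.62*g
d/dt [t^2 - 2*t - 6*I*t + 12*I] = 2*t - 2 - 6*I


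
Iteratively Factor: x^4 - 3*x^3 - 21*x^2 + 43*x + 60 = (x - 3)*(x^3 - 21*x - 20) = (x - 3)*(x + 4)*(x^2 - 4*x - 5) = (x - 3)*(x + 1)*(x + 4)*(x - 5)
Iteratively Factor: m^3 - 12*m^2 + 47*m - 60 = (m - 4)*(m^2 - 8*m + 15) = (m - 4)*(m - 3)*(m - 5)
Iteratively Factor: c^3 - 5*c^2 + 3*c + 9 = (c - 3)*(c^2 - 2*c - 3) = (c - 3)*(c + 1)*(c - 3)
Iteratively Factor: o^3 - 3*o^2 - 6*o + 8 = (o + 2)*(o^2 - 5*o + 4) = (o - 4)*(o + 2)*(o - 1)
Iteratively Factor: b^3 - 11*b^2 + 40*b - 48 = (b - 4)*(b^2 - 7*b + 12) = (b - 4)*(b - 3)*(b - 4)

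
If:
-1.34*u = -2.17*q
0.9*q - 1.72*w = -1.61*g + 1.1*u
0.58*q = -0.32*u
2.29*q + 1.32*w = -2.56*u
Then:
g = 0.00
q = 0.00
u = 0.00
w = 0.00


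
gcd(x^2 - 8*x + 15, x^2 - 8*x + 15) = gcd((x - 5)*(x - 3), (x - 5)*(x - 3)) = x^2 - 8*x + 15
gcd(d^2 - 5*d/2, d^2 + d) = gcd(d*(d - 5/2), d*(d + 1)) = d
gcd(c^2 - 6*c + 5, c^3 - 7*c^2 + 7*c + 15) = c - 5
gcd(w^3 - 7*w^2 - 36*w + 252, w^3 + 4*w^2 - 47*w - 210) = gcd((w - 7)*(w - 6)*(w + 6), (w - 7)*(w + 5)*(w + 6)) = w^2 - w - 42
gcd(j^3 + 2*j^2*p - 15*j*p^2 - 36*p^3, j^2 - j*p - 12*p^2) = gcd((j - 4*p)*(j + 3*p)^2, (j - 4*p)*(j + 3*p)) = -j^2 + j*p + 12*p^2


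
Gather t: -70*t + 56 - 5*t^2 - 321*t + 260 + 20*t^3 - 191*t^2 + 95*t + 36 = 20*t^3 - 196*t^2 - 296*t + 352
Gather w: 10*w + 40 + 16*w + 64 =26*w + 104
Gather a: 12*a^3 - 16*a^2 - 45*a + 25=12*a^3 - 16*a^2 - 45*a + 25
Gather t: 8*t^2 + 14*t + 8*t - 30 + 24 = 8*t^2 + 22*t - 6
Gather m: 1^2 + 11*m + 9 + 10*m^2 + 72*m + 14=10*m^2 + 83*m + 24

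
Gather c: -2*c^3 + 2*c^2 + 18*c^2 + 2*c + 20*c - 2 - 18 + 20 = -2*c^3 + 20*c^2 + 22*c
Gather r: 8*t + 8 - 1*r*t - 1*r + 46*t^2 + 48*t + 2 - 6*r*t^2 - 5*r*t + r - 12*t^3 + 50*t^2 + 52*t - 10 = r*(-6*t^2 - 6*t) - 12*t^3 + 96*t^2 + 108*t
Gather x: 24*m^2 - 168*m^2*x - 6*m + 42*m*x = 24*m^2 - 6*m + x*(-168*m^2 + 42*m)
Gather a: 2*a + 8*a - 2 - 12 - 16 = 10*a - 30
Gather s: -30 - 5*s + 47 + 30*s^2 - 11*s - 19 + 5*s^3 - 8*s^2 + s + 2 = 5*s^3 + 22*s^2 - 15*s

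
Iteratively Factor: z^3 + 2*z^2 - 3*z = (z - 1)*(z^2 + 3*z) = z*(z - 1)*(z + 3)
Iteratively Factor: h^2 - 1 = (h - 1)*(h + 1)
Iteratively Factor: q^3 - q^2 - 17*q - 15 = (q + 3)*(q^2 - 4*q - 5) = (q + 1)*(q + 3)*(q - 5)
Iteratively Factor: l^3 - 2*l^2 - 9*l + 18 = (l - 3)*(l^2 + l - 6) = (l - 3)*(l - 2)*(l + 3)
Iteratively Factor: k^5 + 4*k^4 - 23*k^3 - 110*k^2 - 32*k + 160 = (k - 1)*(k^4 + 5*k^3 - 18*k^2 - 128*k - 160) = (k - 1)*(k + 4)*(k^3 + k^2 - 22*k - 40) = (k - 1)*(k + 4)^2*(k^2 - 3*k - 10) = (k - 1)*(k + 2)*(k + 4)^2*(k - 5)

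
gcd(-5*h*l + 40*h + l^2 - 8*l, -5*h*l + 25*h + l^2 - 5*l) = 5*h - l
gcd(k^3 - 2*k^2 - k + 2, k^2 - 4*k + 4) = k - 2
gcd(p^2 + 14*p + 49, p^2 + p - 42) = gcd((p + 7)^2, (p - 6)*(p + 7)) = p + 7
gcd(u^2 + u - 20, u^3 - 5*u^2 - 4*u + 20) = 1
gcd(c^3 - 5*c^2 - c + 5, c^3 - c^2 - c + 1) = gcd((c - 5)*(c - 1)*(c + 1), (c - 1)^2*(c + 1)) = c^2 - 1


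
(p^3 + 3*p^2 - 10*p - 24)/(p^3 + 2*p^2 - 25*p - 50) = (p^2 + p - 12)/(p^2 - 25)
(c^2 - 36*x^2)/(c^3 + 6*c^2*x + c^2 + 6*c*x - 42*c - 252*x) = (c - 6*x)/(c^2 + c - 42)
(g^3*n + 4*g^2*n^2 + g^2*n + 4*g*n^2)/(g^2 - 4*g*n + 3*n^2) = g*n*(g^2 + 4*g*n + g + 4*n)/(g^2 - 4*g*n + 3*n^2)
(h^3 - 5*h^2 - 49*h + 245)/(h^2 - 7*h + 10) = (h^2 - 49)/(h - 2)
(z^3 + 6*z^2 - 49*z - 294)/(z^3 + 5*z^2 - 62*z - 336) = (z - 7)/(z - 8)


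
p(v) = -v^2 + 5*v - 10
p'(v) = 5 - 2*v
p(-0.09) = -10.46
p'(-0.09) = 5.18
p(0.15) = -9.27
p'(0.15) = 4.70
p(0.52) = -7.67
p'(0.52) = 3.96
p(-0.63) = -13.55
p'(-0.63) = 6.26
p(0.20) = -9.04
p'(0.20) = 4.60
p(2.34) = -3.78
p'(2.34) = 0.32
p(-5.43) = -66.63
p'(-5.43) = 15.86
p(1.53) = -4.69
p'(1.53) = 1.94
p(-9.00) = -136.00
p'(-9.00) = 23.00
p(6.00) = -16.00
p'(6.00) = -7.00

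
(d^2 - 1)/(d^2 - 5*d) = (d^2 - 1)/(d*(d - 5))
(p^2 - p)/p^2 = (p - 1)/p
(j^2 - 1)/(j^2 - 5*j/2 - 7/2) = 2*(j - 1)/(2*j - 7)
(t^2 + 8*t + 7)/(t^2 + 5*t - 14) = (t + 1)/(t - 2)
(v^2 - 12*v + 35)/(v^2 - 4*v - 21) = (v - 5)/(v + 3)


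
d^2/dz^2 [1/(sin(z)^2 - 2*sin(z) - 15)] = 2*(-2*sin(z)^4 + 3*sin(z)^3 - 29*sin(z)^2 + 9*sin(z) + 19)/((sin(z) - 5)^3*(sin(z) + 3)^3)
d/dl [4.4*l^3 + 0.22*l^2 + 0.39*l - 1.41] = 13.2*l^2 + 0.44*l + 0.39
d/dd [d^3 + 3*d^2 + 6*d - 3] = 3*d^2 + 6*d + 6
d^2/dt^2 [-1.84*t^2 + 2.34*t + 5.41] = -3.68000000000000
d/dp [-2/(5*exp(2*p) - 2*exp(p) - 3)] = (20*exp(p) - 4)*exp(p)/(-5*exp(2*p) + 2*exp(p) + 3)^2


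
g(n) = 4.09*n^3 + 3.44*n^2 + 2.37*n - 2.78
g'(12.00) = 1851.81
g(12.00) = 7588.54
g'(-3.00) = 92.16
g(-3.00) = -89.36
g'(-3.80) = 153.40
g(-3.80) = -186.54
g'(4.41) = 271.34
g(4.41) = 425.36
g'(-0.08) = 1.90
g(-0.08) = -2.95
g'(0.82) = 16.26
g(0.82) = 3.73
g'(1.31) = 32.44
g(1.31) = 15.42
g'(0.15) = 3.68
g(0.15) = -2.33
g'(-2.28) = 50.47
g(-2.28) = -38.78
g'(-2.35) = 53.96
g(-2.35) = -42.43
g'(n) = 12.27*n^2 + 6.88*n + 2.37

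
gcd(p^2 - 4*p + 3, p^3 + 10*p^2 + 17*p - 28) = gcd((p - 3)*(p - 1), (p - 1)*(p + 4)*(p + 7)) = p - 1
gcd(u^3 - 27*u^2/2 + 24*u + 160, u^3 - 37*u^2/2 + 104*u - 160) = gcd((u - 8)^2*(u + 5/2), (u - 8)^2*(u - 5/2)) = u^2 - 16*u + 64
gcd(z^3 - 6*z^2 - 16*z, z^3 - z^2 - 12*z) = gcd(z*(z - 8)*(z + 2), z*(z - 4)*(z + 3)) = z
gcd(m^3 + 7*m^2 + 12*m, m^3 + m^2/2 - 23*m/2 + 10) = m + 4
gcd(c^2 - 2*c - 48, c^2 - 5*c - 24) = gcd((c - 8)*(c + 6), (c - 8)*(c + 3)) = c - 8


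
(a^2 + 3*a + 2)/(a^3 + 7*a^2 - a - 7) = (a + 2)/(a^2 + 6*a - 7)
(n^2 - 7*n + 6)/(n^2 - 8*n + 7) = (n - 6)/(n - 7)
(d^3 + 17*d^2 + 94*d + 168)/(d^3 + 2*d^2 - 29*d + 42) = (d^2 + 10*d + 24)/(d^2 - 5*d + 6)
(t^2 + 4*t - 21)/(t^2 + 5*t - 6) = (t^2 + 4*t - 21)/(t^2 + 5*t - 6)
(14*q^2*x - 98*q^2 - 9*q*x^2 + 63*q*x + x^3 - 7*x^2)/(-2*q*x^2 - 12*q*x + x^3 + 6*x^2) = (-7*q*x + 49*q + x^2 - 7*x)/(x*(x + 6))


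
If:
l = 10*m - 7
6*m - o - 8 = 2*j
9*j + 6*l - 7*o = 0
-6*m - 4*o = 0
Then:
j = -166/139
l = 67/139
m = 104/139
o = -156/139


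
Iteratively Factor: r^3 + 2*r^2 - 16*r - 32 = (r + 2)*(r^2 - 16) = (r + 2)*(r + 4)*(r - 4)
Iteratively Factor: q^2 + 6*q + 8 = (q + 4)*(q + 2)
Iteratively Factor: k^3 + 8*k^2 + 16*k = (k + 4)*(k^2 + 4*k) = (k + 4)^2*(k)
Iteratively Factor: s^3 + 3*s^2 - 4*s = (s)*(s^2 + 3*s - 4) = s*(s + 4)*(s - 1)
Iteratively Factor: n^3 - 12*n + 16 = (n + 4)*(n^2 - 4*n + 4) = (n - 2)*(n + 4)*(n - 2)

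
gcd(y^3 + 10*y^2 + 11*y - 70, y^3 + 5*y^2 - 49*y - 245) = y^2 + 12*y + 35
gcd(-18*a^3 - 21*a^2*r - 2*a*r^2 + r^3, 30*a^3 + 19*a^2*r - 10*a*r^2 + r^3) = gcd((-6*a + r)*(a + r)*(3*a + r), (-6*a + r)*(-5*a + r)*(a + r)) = -6*a^2 - 5*a*r + r^2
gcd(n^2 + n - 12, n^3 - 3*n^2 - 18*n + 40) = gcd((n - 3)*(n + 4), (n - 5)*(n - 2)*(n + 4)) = n + 4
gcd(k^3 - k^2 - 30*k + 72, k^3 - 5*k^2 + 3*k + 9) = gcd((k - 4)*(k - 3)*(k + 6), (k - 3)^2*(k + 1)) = k - 3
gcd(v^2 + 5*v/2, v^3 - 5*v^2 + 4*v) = v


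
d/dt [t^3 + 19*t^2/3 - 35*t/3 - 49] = 3*t^2 + 38*t/3 - 35/3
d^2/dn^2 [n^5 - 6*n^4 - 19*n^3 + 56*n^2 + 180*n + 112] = 20*n^3 - 72*n^2 - 114*n + 112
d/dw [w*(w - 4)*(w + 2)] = 3*w^2 - 4*w - 8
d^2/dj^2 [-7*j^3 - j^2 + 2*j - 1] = -42*j - 2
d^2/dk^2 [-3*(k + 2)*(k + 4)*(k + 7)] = -18*k - 78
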